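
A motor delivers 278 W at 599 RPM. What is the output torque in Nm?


omega = 599 * 2*pi/60 = 62.7271 rad/s
tau = P / omega = 278 / 62.7271
= 4.4319 Nm


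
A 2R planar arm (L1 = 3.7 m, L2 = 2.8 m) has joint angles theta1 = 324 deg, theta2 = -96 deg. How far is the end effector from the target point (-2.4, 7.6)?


End effector via forward kinematics:
x = L1*cos(t1) + L2*cos(t1+t2) = 1.1198
y = L1*sin(t1) + L2*sin(t1+t2) = -4.2556
Distance to target:
d = sqrt((-2.4 - 1.1198)^2 + (7.6 - -4.2556)^2)
= sqrt(12.389 + 140.5555)
= 12.3671 m


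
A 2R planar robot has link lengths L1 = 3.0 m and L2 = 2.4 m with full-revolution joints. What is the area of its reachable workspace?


r_max = L1 + L2 = 5.4 m
r_min = |L1 - L2| = 0.6 m
Area = pi*(r_max^2 - r_min^2)
= pi*(29.16 - 0.36)
= pi * 28.8
= 90.4779 m^2


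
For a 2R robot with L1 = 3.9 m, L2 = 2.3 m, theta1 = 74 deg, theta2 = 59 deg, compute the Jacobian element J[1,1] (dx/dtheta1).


J[1,1] = -L1*sin(t1) - L2*sin(t1+t2)
= -3.9*sin(74) - 2.3*sin(133)
= -5.431


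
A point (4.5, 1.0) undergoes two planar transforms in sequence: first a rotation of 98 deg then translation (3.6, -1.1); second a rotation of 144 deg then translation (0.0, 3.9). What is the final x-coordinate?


After transform 1:
x1 = cos(98)*4.5 - sin(98)*1.0 + 3.6 = 1.9835
y1 = sin(98)*4.5 + cos(98)*1.0 + -1.1 = 3.217
After transform 2:
x2 = cos(144)*1.9835 - sin(144)*3.217 + 0.0
= -3.4956


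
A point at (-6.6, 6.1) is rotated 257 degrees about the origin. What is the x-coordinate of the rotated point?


x' = x*cos(theta) - y*sin(theta)
cos(257 deg) = -0.225, sin(257 deg) = -0.9744
x' = -6.6 * -0.225 - 6.1 * -0.9744
= 1.4847 - -5.9437
= 7.4283


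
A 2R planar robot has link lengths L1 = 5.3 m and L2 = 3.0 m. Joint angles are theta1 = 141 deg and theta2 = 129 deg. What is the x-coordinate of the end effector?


Convert angles to radians: theta1 = 2.4609, theta2 = 2.2515
x = L1*cos(theta1) + L2*cos(theta1+theta2)
x = -4.1189 + -0.0
x = -4.1189


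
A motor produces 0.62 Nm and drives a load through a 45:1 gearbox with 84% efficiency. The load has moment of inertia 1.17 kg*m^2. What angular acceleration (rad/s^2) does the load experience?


tau_out = tau_motor * N * eta
= 0.62 * 45 * 0.84 = 23.436 Nm
alpha = tau_out / I = 23.436 / 1.17
= 20.0308 rad/s^2


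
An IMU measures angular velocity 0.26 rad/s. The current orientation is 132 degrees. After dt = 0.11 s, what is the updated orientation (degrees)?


delta_theta = w * dt = 0.26 * 0.11 = 0.0286 rad
= 1.6387 deg
theta_new = 132 + 1.6387 = 133.6387 deg


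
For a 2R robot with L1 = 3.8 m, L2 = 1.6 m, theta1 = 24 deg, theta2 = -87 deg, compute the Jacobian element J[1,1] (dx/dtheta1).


J[1,1] = -L1*sin(t1) - L2*sin(t1+t2)
= -3.8*sin(24) - 1.6*sin(-63)
= -0.12


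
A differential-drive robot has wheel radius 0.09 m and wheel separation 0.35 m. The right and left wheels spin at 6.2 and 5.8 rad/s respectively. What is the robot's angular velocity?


vR = r*wR = 0.09*6.2 = 0.558 m/s
vL = r*wL = 0.09*5.8 = 0.522 m/s
v = (vR+vL)/2 = 0.54 m/s
omega = (vR-vL)/L = 0.1029 rad/s
angular velocity = 0.1029 rad/s


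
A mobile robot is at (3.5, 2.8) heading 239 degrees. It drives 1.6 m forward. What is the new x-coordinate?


x_new = x0 + d*cos(theta)
= 3.5 + 1.6*cos(239)
= 3.5 + -0.8241
= 2.6759


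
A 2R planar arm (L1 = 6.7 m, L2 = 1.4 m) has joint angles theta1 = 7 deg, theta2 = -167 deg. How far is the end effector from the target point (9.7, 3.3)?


End effector via forward kinematics:
x = L1*cos(t1) + L2*cos(t1+t2) = 5.3345
y = L1*sin(t1) + L2*sin(t1+t2) = 0.3377
Distance to target:
d = sqrt((9.7 - 5.3345)^2 + (3.3 - 0.3377)^2)
= sqrt(19.0577 + 8.7752)
= 5.2757 m


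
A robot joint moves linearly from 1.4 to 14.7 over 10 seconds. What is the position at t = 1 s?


s = t/T = 1/10 = 0.1
p(t) = p0 + (pf-p0)*s
= 1.4 + (14.7 - 1.4) * 0.1
= 2.73


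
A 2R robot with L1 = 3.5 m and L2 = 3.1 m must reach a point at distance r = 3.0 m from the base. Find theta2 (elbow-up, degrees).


cos(theta2) = (r^2 - L1^2 - L2^2) / (2*L1*L2)
cos(theta2) = (9.0 - 12.25 - 9.61) / 21.7
cos(theta2) = -0.592627
theta2 = 126.3436 degrees


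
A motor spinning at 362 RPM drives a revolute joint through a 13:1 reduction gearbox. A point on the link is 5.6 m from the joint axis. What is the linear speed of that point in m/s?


omega_motor = 362 * 2*pi/60 = 37.9086 rad/s
omega_joint = omega_motor / 13 = 2.916 rad/s
v = omega_joint * r = 2.916 * 5.6
= 16.3298 m/s


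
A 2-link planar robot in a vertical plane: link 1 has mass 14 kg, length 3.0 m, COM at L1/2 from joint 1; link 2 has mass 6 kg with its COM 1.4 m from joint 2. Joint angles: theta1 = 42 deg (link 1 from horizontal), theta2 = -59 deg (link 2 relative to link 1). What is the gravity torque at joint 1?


Horizontal distance from joint 1 to link-1 COM:
  x_c1 = (L1/2)*cos(t1) = 1.5 * 0.7431 = 1.1147 m
Horizontal distance from joint 1 to link-2 COM:
  x_c2 = L1*cos(t1) + Lc2*cos(t1+t2)
       = 3.0*0.7431 + 1.4*0.9563 = 3.5683 m
tau1 = m1*g*x_c1 + m2*g*x_c2
     = 14*9.81*1.1147 + 6*9.81*3.5683
     = 153.0953 + 210.0279
     = 363.1231 Nm


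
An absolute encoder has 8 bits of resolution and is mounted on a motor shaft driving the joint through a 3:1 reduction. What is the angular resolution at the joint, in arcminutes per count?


counts = 2^8 = 256
effective counts at joint = 256 * 3 = 768
resolution = 360*60 / 768
= 28.125 arcmin/count


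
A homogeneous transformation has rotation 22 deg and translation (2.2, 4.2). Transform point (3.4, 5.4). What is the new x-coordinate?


x' = cos(theta)*px - sin(theta)*py + tx
= 0.9272*3.4 - 0.3746*5.4 + 2.2
= 3.3295


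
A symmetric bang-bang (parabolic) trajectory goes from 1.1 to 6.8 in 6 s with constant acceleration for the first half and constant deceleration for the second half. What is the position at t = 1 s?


Symmetric rest-to-rest: each phase covers (pf-p0)/2 in time T/2. 0.5*a*(T/2)^2 = (pf-p0)/2 => a = 4*(pf-p0)/T^2
a = 4*(6.8-1.1)/6^2 = 0.6333
t = 1 is in the acceleration phase (t <= T/2).
p = p0 + 0.5*a*t^2 = 1.1 + 0.5*0.6333*1^2
= 1.4167


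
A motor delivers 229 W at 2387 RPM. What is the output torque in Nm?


omega = 2387 * 2*pi/60 = 249.9661 rad/s
tau = P / omega = 229 / 249.9661
= 0.9161 Nm


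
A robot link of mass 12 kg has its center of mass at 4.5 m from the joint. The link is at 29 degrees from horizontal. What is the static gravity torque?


tau = m*g*L*cos(angle)
= 12 * 9.81 * 4.5 * cos(29 deg)
= 12 * 9.81 * 4.5 * 0.8746
= 463.321 Nm


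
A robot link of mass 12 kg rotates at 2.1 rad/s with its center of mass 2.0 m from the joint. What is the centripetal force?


F = m * omega^2 * r
= 12 * 2.1^2 * 2.0
= 12 * 4.41 * 2.0
= 105.84 N


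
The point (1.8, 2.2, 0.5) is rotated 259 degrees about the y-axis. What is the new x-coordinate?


Rotation about y-axis: x' = x*cos(theta) + z*sin(theta)
= 1.8 * -0.1908 + 0.5 * -0.9816
= -0.8343


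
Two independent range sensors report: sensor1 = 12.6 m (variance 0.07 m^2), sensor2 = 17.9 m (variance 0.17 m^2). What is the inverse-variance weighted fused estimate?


w1 = (1/var1) / (1/var1 + 1/var2)
   = 14.2857 / (14.2857 + 5.8824) = 0.7083
w2 = 1 - w1 = 0.2917
fused = w1*s1 + w2*s2 = 8.925 + 5.2208
= 14.1458 m


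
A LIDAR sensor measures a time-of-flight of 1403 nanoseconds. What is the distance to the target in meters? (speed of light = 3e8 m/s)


tof = 1403 ns = 1.403e-06 s
dist = c * tof / 2
= 3e8 * 1.403e-06 / 2
= 210.45 m


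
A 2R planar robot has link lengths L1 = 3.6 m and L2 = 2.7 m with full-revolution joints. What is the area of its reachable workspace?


r_max = L1 + L2 = 6.3 m
r_min = |L1 - L2| = 0.9 m
Area = pi*(r_max^2 - r_min^2)
= pi*(39.69 - 0.81)
= pi * 38.88
= 122.1451 m^2


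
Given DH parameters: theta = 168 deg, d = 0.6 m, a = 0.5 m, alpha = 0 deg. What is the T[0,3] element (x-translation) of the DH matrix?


T[0,3] = a * cos(theta)
= 0.5 * cos(168 deg)
= 0.5 * -0.9781
= -0.4891


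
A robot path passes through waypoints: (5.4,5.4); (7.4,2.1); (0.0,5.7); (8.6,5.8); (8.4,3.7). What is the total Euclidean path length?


Segment lengths:
  seg1 = sqrt((2.0)^2 + (-3.3)^2) = 3.8588
  seg2 = sqrt((-7.4)^2 + (3.6)^2) = 8.2292
  seg3 = sqrt((8.6)^2 + (0.1)^2) = 8.6006
  seg4 = sqrt((-0.2)^2 + (-2.1)^2) = 2.1095
Total = 22.7981


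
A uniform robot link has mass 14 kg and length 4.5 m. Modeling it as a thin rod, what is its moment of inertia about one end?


I = (1/3) * m * L^2
= (1/3) * 14 * 4.5^2
= 0.333333 * 14 * 20.25
= 94.5 kg*m^2


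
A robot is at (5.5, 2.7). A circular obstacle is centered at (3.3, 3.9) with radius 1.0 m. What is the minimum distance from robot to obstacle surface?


center_dist = sqrt((5.5-3.3)^2 + (2.7-3.9)^2)
= sqrt(4.84 + 1.44)
= 2.506
min_dist = center_dist - radius = 2.506 - 1.0 = 1.506 m


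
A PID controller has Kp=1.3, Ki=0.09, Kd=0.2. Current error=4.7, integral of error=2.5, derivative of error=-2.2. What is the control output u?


u = Kp*e + Ki*int(e) + Kd*de/dt
= 1.3*4.7 + 0.09*2.5 + 0.2*(-2.2)
= 6.11 + 0.225 + -0.44
= 5.895


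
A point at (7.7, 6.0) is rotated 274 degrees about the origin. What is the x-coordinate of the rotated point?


x' = x*cos(theta) - y*sin(theta)
cos(274 deg) = 0.0698, sin(274 deg) = -0.9976
x' = 7.7 * 0.0698 - 6.0 * -0.9976
= 0.5371 - -5.9854
= 6.5225


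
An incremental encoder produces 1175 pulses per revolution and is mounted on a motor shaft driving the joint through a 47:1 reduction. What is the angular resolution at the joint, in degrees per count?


counts per rev = 1175
effective counts at joint = 1175 * 47 = 55225
resolution = 360 / 55225
= 0.0065 deg/count


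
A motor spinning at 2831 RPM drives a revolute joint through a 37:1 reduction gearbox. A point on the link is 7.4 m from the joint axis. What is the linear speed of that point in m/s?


omega_motor = 2831 * 2*pi/60 = 296.4616 rad/s
omega_joint = omega_motor / 37 = 8.0125 rad/s
v = omega_joint * r = 8.0125 * 7.4
= 59.2923 m/s


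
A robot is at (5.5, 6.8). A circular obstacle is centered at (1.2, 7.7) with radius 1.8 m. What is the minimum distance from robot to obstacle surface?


center_dist = sqrt((5.5-1.2)^2 + (6.8-7.7)^2)
= sqrt(18.49 + 0.81)
= 4.3932
min_dist = center_dist - radius = 4.3932 - 1.8 = 2.5932 m


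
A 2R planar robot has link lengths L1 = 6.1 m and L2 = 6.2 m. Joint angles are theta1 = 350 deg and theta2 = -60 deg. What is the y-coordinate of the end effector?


Convert angles to radians: theta1 = 6.1087, theta2 = -1.0472
y = L1*sin(theta1) + L2*sin(theta1+theta2)
y = -1.0593 + -5.8261
y = -6.8853


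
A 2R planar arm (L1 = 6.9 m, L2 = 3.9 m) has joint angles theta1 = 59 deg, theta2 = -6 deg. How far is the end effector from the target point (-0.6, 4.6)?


End effector via forward kinematics:
x = L1*cos(t1) + L2*cos(t1+t2) = 5.9008
y = L1*sin(t1) + L2*sin(t1+t2) = 9.0291
Distance to target:
d = sqrt((-0.6 - 5.9008)^2 + (4.6 - 9.0291)^2)
= sqrt(42.2609 + 19.6172)
= 7.8663 m


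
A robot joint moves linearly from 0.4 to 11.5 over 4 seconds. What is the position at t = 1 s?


s = t/T = 1/4 = 0.25
p(t) = p0 + (pf-p0)*s
= 0.4 + (11.5 - 0.4) * 0.25
= 3.175


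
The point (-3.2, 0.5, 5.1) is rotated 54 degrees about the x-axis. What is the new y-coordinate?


Rotation about x-axis: y' = y*cos(theta) - z*sin(theta)
= 0.5 * 0.5878 - 5.1 * 0.809
= -3.8321


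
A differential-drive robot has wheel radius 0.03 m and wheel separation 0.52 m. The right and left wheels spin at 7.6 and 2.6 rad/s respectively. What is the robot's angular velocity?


vR = r*wR = 0.03*7.6 = 0.228 m/s
vL = r*wL = 0.03*2.6 = 0.078 m/s
v = (vR+vL)/2 = 0.153 m/s
omega = (vR-vL)/L = 0.2885 rad/s
angular velocity = 0.2885 rad/s


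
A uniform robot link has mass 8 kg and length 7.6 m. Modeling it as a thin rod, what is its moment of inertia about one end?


I = (1/3) * m * L^2
= (1/3) * 8 * 7.6^2
= 0.333333 * 8 * 57.76
= 154.0267 kg*m^2


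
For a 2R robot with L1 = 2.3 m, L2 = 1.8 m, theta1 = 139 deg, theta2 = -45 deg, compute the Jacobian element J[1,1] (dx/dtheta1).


J[1,1] = -L1*sin(t1) - L2*sin(t1+t2)
= -2.3*sin(139) - 1.8*sin(94)
= -3.3046


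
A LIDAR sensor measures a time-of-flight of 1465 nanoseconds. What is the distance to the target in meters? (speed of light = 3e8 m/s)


tof = 1465 ns = 1.465e-06 s
dist = c * tof / 2
= 3e8 * 1.465e-06 / 2
= 219.75 m


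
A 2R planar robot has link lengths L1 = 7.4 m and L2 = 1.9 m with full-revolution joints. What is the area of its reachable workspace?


r_max = L1 + L2 = 9.3 m
r_min = |L1 - L2| = 5.5 m
Area = pi*(r_max^2 - r_min^2)
= pi*(86.49 - 30.25)
= pi * 56.24
= 176.6832 m^2


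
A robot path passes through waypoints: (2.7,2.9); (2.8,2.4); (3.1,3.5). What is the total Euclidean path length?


Segment lengths:
  seg1 = sqrt((0.1)^2 + (-0.5)^2) = 0.5099
  seg2 = sqrt((0.3)^2 + (1.1)^2) = 1.1402
Total = 1.6501


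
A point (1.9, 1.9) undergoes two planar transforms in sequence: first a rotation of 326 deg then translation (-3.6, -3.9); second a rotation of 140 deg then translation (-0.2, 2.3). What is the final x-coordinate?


After transform 1:
x1 = cos(326)*1.9 - sin(326)*1.9 + -3.6 = -0.9624
y1 = sin(326)*1.9 + cos(326)*1.9 + -3.9 = -3.3873
After transform 2:
x2 = cos(140)*-0.9624 - sin(140)*-3.3873 + -0.2
= 2.7145


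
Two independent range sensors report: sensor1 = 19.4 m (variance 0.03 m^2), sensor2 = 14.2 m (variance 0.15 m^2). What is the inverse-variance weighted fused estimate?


w1 = (1/var1) / (1/var1 + 1/var2)
   = 33.3333 / (33.3333 + 6.6667) = 0.8333
w2 = 1 - w1 = 0.1667
fused = w1*s1 + w2*s2 = 16.1667 + 2.3667
= 18.5333 m


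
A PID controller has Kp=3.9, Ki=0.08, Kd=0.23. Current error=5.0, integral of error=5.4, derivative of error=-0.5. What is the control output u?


u = Kp*e + Ki*int(e) + Kd*de/dt
= 3.9*5.0 + 0.08*5.4 + 0.23*(-0.5)
= 19.5 + 0.432 + -0.115
= 19.817


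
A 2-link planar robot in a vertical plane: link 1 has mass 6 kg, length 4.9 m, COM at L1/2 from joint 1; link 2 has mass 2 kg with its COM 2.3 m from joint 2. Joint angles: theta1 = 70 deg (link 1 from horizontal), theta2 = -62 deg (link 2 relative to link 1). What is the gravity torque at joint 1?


Horizontal distance from joint 1 to link-1 COM:
  x_c1 = (L1/2)*cos(t1) = 2.45 * 0.342 = 0.8379 m
Horizontal distance from joint 1 to link-2 COM:
  x_c2 = L1*cos(t1) + Lc2*cos(t1+t2)
       = 4.9*0.342 + 2.3*0.9903 = 3.9535 m
tau1 = m1*g*x_c1 + m2*g*x_c2
     = 6*9.81*0.8379 + 2*9.81*3.9535
     = 49.3217 + 77.568
     = 126.8897 Nm


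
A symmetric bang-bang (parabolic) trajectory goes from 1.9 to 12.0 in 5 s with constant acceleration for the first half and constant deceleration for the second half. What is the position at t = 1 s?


Symmetric rest-to-rest: each phase covers (pf-p0)/2 in time T/2. 0.5*a*(T/2)^2 = (pf-p0)/2 => a = 4*(pf-p0)/T^2
a = 4*(12.0-1.9)/5^2 = 1.616
t = 1 is in the acceleration phase (t <= T/2).
p = p0 + 0.5*a*t^2 = 1.9 + 0.5*1.616*1^2
= 2.708


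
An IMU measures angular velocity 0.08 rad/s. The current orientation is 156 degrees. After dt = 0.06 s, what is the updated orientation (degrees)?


delta_theta = w * dt = 0.08 * 0.06 = 0.0048 rad
= 0.275 deg
theta_new = 156 + 0.275 = 156.275 deg


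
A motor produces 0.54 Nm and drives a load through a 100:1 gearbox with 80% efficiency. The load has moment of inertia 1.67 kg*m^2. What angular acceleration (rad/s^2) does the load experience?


tau_out = tau_motor * N * eta
= 0.54 * 100 * 0.8 = 43.2 Nm
alpha = tau_out / I = 43.2 / 1.67
= 25.8683 rad/s^2


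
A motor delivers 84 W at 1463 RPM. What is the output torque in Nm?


omega = 1463 * 2*pi/60 = 153.205 rad/s
tau = P / omega = 84 / 153.205
= 0.5483 Nm


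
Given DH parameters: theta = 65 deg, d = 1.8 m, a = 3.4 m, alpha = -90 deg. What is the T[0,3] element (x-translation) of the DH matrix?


T[0,3] = a * cos(theta)
= 3.4 * cos(65 deg)
= 3.4 * 0.4226
= 1.4369


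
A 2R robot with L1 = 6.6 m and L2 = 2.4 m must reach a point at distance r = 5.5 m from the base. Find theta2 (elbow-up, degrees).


cos(theta2) = (r^2 - L1^2 - L2^2) / (2*L1*L2)
cos(theta2) = (30.25 - 43.56 - 5.76) / 31.68
cos(theta2) = -0.601957
theta2 = 127.0102 degrees


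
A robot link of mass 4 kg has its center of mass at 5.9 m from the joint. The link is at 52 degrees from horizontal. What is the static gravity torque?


tau = m*g*L*cos(angle)
= 4 * 9.81 * 5.9 * cos(52 deg)
= 4 * 9.81 * 5.9 * 0.6157
= 142.5355 Nm


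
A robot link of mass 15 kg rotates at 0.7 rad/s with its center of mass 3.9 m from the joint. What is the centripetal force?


F = m * omega^2 * r
= 15 * 0.7^2 * 3.9
= 15 * 0.49 * 3.9
= 28.665 N


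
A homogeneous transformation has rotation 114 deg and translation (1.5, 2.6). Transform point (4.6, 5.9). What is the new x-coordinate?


x' = cos(theta)*px - sin(theta)*py + tx
= -0.4067*4.6 - 0.9135*5.9 + 1.5
= -5.7609


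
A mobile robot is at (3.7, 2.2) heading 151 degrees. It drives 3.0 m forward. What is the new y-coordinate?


y_new = y0 + d*sin(theta)
= 2.2 + 3.0*sin(151)
= 2.2 + 1.4544
= 3.6544


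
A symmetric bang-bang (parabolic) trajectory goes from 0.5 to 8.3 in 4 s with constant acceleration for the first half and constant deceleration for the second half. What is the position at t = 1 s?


Symmetric rest-to-rest: each phase covers (pf-p0)/2 in time T/2. 0.5*a*(T/2)^2 = (pf-p0)/2 => a = 4*(pf-p0)/T^2
a = 4*(8.3-0.5)/4^2 = 1.95
t = 1 is in the acceleration phase (t <= T/2).
p = p0 + 0.5*a*t^2 = 0.5 + 0.5*1.95*1^2
= 1.475


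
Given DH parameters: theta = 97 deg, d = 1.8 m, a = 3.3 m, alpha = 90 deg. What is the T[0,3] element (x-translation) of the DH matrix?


T[0,3] = a * cos(theta)
= 3.3 * cos(97 deg)
= 3.3 * -0.1219
= -0.4022


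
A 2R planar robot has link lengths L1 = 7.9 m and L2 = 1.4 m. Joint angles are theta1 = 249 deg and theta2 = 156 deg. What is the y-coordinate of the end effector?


Convert angles to radians: theta1 = 4.3459, theta2 = 2.7227
y = L1*sin(theta1) + L2*sin(theta1+theta2)
y = -7.3753 + 0.9899
y = -6.3853


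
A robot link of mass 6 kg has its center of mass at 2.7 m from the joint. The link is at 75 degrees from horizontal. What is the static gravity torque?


tau = m*g*L*cos(angle)
= 6 * 9.81 * 2.7 * cos(75 deg)
= 6 * 9.81 * 2.7 * 0.2588
= 41.132 Nm


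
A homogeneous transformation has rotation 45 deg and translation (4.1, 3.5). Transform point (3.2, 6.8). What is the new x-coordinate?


x' = cos(theta)*px - sin(theta)*py + tx
= 0.7071*3.2 - 0.7071*6.8 + 4.1
= 1.5544


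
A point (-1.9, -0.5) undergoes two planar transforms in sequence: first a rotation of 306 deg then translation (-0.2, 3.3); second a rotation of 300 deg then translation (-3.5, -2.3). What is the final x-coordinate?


After transform 1:
x1 = cos(306)*-1.9 - sin(306)*-0.5 + -0.2 = -1.7213
y1 = sin(306)*-1.9 + cos(306)*-0.5 + 3.3 = 4.5432
After transform 2:
x2 = cos(300)*-1.7213 - sin(300)*4.5432 + -3.5
= -0.4261


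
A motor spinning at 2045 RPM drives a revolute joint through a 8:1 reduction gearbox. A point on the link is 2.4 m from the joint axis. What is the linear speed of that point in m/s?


omega_motor = 2045 * 2*pi/60 = 214.1519 rad/s
omega_joint = omega_motor / 8 = 26.769 rad/s
v = omega_joint * r = 26.769 * 2.4
= 64.2456 m/s


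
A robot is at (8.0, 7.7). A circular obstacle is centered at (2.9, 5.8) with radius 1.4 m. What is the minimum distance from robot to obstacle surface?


center_dist = sqrt((8.0-2.9)^2 + (7.7-5.8)^2)
= sqrt(26.01 + 3.61)
= 5.4424
min_dist = center_dist - radius = 5.4424 - 1.4 = 4.0424 m


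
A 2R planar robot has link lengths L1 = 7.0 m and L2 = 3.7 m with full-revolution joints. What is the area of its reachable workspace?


r_max = L1 + L2 = 10.7 m
r_min = |L1 - L2| = 3.3 m
Area = pi*(r_max^2 - r_min^2)
= pi*(114.49 - 10.89)
= pi * 103.6
= 325.469 m^2


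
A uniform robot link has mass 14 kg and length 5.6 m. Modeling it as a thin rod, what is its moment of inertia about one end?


I = (1/3) * m * L^2
= (1/3) * 14 * 5.6^2
= 0.333333 * 14 * 31.36
= 146.3467 kg*m^2


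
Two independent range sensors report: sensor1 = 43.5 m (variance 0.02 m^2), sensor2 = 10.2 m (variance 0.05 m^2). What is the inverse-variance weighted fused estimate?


w1 = (1/var1) / (1/var1 + 1/var2)
   = 50.0 / (50.0 + 20.0) = 0.7143
w2 = 1 - w1 = 0.2857
fused = w1*s1 + w2*s2 = 31.0714 + 2.9143
= 33.9857 m


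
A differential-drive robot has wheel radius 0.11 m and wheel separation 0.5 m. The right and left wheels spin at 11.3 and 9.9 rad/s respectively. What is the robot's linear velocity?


vR = r*wR = 0.11*11.3 = 1.243 m/s
vL = r*wL = 0.11*9.9 = 1.089 m/s
v = (vR+vL)/2 = 1.166 m/s
omega = (vR-vL)/L = 0.308 rad/s
linear velocity = 1.166 m/s


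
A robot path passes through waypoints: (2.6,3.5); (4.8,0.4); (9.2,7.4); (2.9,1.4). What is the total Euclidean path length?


Segment lengths:
  seg1 = sqrt((2.2)^2 + (-3.1)^2) = 3.8013
  seg2 = sqrt((4.4)^2 + (7.0)^2) = 8.268
  seg3 = sqrt((-6.3)^2 + (-6.0)^2) = 8.7
Total = 20.7693


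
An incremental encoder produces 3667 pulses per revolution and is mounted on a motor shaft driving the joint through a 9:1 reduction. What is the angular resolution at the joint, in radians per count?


counts per rev = 3667
effective counts at joint = 3667 * 9 = 33003
resolution = 2*pi / 33003
= 1.9038e-04 rad/count


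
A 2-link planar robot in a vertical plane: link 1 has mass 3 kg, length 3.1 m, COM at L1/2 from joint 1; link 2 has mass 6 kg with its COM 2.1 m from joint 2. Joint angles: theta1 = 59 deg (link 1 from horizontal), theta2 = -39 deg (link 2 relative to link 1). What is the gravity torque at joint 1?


Horizontal distance from joint 1 to link-1 COM:
  x_c1 = (L1/2)*cos(t1) = 1.55 * 0.515 = 0.7983 m
Horizontal distance from joint 1 to link-2 COM:
  x_c2 = L1*cos(t1) + Lc2*cos(t1+t2)
       = 3.1*0.515 + 2.1*0.9397 = 3.57 m
tau1 = m1*g*x_c1 + m2*g*x_c2
     = 3*9.81*0.7983 + 6*9.81*3.57
     = 23.4942 + 210.1286
     = 233.6228 Nm


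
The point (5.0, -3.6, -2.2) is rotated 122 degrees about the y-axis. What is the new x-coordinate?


Rotation about y-axis: x' = x*cos(theta) + z*sin(theta)
= 5.0 * -0.5299 + -2.2 * 0.848
= -4.5153


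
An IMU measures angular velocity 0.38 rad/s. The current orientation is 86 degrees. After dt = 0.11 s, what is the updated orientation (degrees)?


delta_theta = w * dt = 0.38 * 0.11 = 0.0418 rad
= 2.395 deg
theta_new = 86 + 2.395 = 88.395 deg


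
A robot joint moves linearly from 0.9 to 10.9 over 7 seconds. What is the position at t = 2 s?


s = t/T = 2/7 = 0.2857
p(t) = p0 + (pf-p0)*s
= 0.9 + (10.9 - 0.9) * 0.2857
= 3.7571


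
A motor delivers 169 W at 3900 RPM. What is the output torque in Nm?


omega = 3900 * 2*pi/60 = 408.407 rad/s
tau = P / omega = 169 / 408.407
= 0.4138 Nm


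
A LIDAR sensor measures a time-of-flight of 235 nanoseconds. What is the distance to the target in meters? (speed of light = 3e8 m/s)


tof = 235 ns = 2.35e-07 s
dist = c * tof / 2
= 3e8 * 2.35e-07 / 2
= 35.25 m


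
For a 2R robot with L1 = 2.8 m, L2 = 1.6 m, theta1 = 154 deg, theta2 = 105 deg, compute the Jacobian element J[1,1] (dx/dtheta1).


J[1,1] = -L1*sin(t1) - L2*sin(t1+t2)
= -2.8*sin(154) - 1.6*sin(259)
= 0.3432


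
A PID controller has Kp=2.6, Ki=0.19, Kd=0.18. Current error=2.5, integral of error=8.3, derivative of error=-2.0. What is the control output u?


u = Kp*e + Ki*int(e) + Kd*de/dt
= 2.6*2.5 + 0.19*8.3 + 0.18*(-2.0)
= 6.5 + 1.577 + -0.36
= 7.717


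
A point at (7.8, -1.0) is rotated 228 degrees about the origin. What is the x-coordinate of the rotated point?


x' = x*cos(theta) - y*sin(theta)
cos(228 deg) = -0.6691, sin(228 deg) = -0.7431
x' = 7.8 * -0.6691 - -1.0 * -0.7431
= -5.2192 - 0.7431
= -5.9624


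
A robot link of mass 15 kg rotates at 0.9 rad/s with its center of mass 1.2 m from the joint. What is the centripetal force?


F = m * omega^2 * r
= 15 * 0.9^2 * 1.2
= 15 * 0.81 * 1.2
= 14.58 N


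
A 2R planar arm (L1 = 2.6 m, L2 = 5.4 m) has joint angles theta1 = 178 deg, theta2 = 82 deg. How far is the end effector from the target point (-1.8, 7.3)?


End effector via forward kinematics:
x = L1*cos(t1) + L2*cos(t1+t2) = -3.5361
y = L1*sin(t1) + L2*sin(t1+t2) = -5.2272
Distance to target:
d = sqrt((-1.8 - -3.5361)^2 + (7.3 - -5.2272)^2)
= sqrt(3.0141 + 156.9313)
= 12.647 m


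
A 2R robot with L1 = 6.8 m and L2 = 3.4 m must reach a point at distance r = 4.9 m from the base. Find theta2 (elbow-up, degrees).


cos(theta2) = (r^2 - L1^2 - L2^2) / (2*L1*L2)
cos(theta2) = (24.01 - 46.24 - 11.56) / 46.24
cos(theta2) = -0.730753
theta2 = 136.9495 degrees


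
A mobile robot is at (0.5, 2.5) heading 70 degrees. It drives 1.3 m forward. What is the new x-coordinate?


x_new = x0 + d*cos(theta)
= 0.5 + 1.3*cos(70)
= 0.5 + 0.4446
= 0.9446


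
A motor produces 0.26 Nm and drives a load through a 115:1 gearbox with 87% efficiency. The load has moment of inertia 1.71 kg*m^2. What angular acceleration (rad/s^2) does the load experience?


tau_out = tau_motor * N * eta
= 0.26 * 115 * 0.87 = 26.013 Nm
alpha = tau_out / I = 26.013 / 1.71
= 15.2123 rad/s^2


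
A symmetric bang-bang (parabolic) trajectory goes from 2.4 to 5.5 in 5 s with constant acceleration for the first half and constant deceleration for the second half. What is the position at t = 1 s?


Symmetric rest-to-rest: each phase covers (pf-p0)/2 in time T/2. 0.5*a*(T/2)^2 = (pf-p0)/2 => a = 4*(pf-p0)/T^2
a = 4*(5.5-2.4)/5^2 = 0.496
t = 1 is in the acceleration phase (t <= T/2).
p = p0 + 0.5*a*t^2 = 2.4 + 0.5*0.496*1^2
= 2.648


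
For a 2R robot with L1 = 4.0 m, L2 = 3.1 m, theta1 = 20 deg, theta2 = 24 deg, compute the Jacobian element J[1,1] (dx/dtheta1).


J[1,1] = -L1*sin(t1) - L2*sin(t1+t2)
= -4.0*sin(20) - 3.1*sin(44)
= -3.5215


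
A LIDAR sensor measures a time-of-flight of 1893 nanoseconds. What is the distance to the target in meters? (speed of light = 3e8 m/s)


tof = 1893 ns = 1.893e-06 s
dist = c * tof / 2
= 3e8 * 1.893e-06 / 2
= 283.95 m


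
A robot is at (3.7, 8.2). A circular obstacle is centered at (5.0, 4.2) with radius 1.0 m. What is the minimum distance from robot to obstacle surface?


center_dist = sqrt((3.7-5.0)^2 + (8.2-4.2)^2)
= sqrt(1.69 + 16.0)
= 4.2059
min_dist = center_dist - radius = 4.2059 - 1.0 = 3.2059 m


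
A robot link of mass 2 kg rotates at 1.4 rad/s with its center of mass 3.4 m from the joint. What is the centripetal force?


F = m * omega^2 * r
= 2 * 1.4^2 * 3.4
= 2 * 1.96 * 3.4
= 13.328 N


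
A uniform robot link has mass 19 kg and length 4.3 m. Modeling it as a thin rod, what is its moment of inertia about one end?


I = (1/3) * m * L^2
= (1/3) * 19 * 4.3^2
= 0.333333 * 19 * 18.49
= 117.1033 kg*m^2


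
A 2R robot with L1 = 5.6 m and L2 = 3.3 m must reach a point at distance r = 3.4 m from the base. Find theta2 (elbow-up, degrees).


cos(theta2) = (r^2 - L1^2 - L2^2) / (2*L1*L2)
cos(theta2) = (11.56 - 31.36 - 10.89) / 36.96
cos(theta2) = -0.830357
theta2 = 146.1354 degrees


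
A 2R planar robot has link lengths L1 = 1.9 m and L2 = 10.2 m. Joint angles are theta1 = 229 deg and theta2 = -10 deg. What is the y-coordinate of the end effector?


Convert angles to radians: theta1 = 3.9968, theta2 = -0.1745
y = L1*sin(theta1) + L2*sin(theta1+theta2)
y = -1.4339 + -6.4191
y = -7.853


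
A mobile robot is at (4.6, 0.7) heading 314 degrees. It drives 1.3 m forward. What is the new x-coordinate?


x_new = x0 + d*cos(theta)
= 4.6 + 1.3*cos(314)
= 4.6 + 0.9031
= 5.5031


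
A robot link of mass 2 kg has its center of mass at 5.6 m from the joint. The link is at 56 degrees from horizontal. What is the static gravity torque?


tau = m*g*L*cos(angle)
= 2 * 9.81 * 5.6 * cos(56 deg)
= 2 * 9.81 * 5.6 * 0.5592
= 61.4396 Nm


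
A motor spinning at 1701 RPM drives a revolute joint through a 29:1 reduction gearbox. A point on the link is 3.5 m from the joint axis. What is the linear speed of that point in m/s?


omega_motor = 1701 * 2*pi/60 = 178.1283 rad/s
omega_joint = omega_motor / 29 = 6.1424 rad/s
v = omega_joint * r = 6.1424 * 3.5
= 21.4982 m/s


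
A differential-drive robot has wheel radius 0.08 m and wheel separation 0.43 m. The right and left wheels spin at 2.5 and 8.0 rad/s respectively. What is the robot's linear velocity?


vR = r*wR = 0.08*2.5 = 0.2 m/s
vL = r*wL = 0.08*8.0 = 0.64 m/s
v = (vR+vL)/2 = 0.42 m/s
omega = (vR-vL)/L = -1.0233 rad/s
linear velocity = 0.42 m/s


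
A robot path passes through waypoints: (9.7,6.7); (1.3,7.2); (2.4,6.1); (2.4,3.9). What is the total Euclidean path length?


Segment lengths:
  seg1 = sqrt((-8.4)^2 + (0.5)^2) = 8.4149
  seg2 = sqrt((1.1)^2 + (-1.1)^2) = 1.5556
  seg3 = sqrt((0.0)^2 + (-2.2)^2) = 2.2
Total = 12.1705


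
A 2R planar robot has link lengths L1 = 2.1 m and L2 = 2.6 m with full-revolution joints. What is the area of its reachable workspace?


r_max = L1 + L2 = 4.7 m
r_min = |L1 - L2| = 0.5 m
Area = pi*(r_max^2 - r_min^2)
= pi*(22.09 - 0.25)
= pi * 21.84
= 68.6124 m^2


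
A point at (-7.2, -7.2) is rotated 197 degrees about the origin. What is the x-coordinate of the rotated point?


x' = x*cos(theta) - y*sin(theta)
cos(197 deg) = -0.9563, sin(197 deg) = -0.2924
x' = -7.2 * -0.9563 - -7.2 * -0.2924
= 6.8854 - 2.1051
= 4.7803


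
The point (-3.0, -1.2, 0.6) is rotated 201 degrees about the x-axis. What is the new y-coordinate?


Rotation about x-axis: y' = y*cos(theta) - z*sin(theta)
= -1.2 * -0.9336 - 0.6 * -0.3584
= 1.3353


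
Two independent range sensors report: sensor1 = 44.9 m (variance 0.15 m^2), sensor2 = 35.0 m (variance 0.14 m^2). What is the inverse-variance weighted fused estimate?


w1 = (1/var1) / (1/var1 + 1/var2)
   = 6.6667 / (6.6667 + 7.1429) = 0.4828
w2 = 1 - w1 = 0.5172
fused = w1*s1 + w2*s2 = 21.6759 + 18.1034
= 39.7793 m


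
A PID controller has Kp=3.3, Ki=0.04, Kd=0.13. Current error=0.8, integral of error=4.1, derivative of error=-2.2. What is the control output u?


u = Kp*e + Ki*int(e) + Kd*de/dt
= 3.3*0.8 + 0.04*4.1 + 0.13*(-2.2)
= 2.64 + 0.164 + -0.286
= 2.518


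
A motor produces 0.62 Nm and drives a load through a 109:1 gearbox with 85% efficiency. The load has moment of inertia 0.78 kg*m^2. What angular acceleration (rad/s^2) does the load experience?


tau_out = tau_motor * N * eta
= 0.62 * 109 * 0.85 = 57.443 Nm
alpha = tau_out / I = 57.443 / 0.78
= 73.6449 rad/s^2


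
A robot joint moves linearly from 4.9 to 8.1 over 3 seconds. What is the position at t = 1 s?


s = t/T = 1/3 = 0.3333
p(t) = p0 + (pf-p0)*s
= 4.9 + (8.1 - 4.9) * 0.3333
= 5.9667


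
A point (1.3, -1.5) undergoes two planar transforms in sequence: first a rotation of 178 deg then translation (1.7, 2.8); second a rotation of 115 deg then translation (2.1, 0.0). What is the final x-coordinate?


After transform 1:
x1 = cos(178)*1.3 - sin(178)*-1.5 + 1.7 = 0.4531
y1 = sin(178)*1.3 + cos(178)*-1.5 + 2.8 = 4.3445
After transform 2:
x2 = cos(115)*0.4531 - sin(115)*4.3445 + 2.1
= -2.0289


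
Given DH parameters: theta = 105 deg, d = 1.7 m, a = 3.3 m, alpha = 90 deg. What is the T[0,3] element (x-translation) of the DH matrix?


T[0,3] = a * cos(theta)
= 3.3 * cos(105 deg)
= 3.3 * -0.2588
= -0.8541


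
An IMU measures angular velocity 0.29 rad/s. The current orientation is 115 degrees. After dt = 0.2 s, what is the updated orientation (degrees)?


delta_theta = w * dt = 0.29 * 0.2 = 0.058 rad
= 3.3232 deg
theta_new = 115 + 3.3232 = 118.3232 deg


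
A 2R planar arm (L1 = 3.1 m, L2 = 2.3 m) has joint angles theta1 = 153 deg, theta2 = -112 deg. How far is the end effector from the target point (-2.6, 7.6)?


End effector via forward kinematics:
x = L1*cos(t1) + L2*cos(t1+t2) = -1.0263
y = L1*sin(t1) + L2*sin(t1+t2) = 2.9163
Distance to target:
d = sqrt((-2.6 - -1.0263)^2 + (7.6 - 2.9163)^2)
= sqrt(2.4766 + 21.937)
= 4.941 m


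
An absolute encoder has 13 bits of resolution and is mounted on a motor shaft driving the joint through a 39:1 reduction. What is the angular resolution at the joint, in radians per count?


counts = 2^13 = 8192
effective counts at joint = 8192 * 39 = 319488
resolution = 2*pi / 319488
= 1.9666e-05 rad/count


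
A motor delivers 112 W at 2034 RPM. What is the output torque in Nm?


omega = 2034 * 2*pi/60 = 213.0 rad/s
tau = P / omega = 112 / 213.0
= 0.5258 Nm


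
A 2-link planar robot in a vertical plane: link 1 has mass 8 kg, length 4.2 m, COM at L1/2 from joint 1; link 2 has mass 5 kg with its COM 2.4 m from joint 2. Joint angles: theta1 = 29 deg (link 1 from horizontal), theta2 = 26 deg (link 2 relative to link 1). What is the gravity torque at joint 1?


Horizontal distance from joint 1 to link-1 COM:
  x_c1 = (L1/2)*cos(t1) = 2.1 * 0.8746 = 1.8367 m
Horizontal distance from joint 1 to link-2 COM:
  x_c2 = L1*cos(t1) + Lc2*cos(t1+t2)
       = 4.2*0.8746 + 2.4*0.5736 = 5.05 m
tau1 = m1*g*x_c1 + m2*g*x_c2
     = 8*9.81*1.8367 + 5*9.81*5.05
     = 144.1443 + 247.7018
     = 391.8461 Nm


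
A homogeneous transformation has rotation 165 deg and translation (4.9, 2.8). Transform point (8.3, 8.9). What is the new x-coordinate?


x' = cos(theta)*px - sin(theta)*py + tx
= -0.9659*8.3 - 0.2588*8.9 + 4.9
= -5.4207


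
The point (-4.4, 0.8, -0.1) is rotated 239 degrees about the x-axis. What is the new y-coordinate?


Rotation about x-axis: y' = y*cos(theta) - z*sin(theta)
= 0.8 * -0.515 - -0.1 * -0.8572
= -0.4977


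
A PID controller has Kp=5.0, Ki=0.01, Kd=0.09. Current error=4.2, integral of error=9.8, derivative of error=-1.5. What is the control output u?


u = Kp*e + Ki*int(e) + Kd*de/dt
= 5.0*4.2 + 0.01*9.8 + 0.09*(-1.5)
= 21.0 + 0.098 + -0.135
= 20.963


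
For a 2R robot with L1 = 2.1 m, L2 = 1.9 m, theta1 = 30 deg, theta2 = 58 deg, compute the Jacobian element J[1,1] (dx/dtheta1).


J[1,1] = -L1*sin(t1) - L2*sin(t1+t2)
= -2.1*sin(30) - 1.9*sin(88)
= -2.9488


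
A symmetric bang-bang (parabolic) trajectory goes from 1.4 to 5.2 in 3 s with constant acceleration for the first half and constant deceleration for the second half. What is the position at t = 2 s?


Symmetric rest-to-rest: each phase covers (pf-p0)/2 in time T/2. 0.5*a*(T/2)^2 = (pf-p0)/2 => a = 4*(pf-p0)/T^2
a = 4*(5.2-1.4)/3^2 = 1.6889
t = 2 is in the deceleration phase (t > T/2).
p = pf - 0.5*a*(T-t)^2 = 5.2 - 0.5*1.6889*1^2
= 4.3556


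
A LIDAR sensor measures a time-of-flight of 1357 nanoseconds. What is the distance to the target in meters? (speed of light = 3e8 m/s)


tof = 1357 ns = 1.357e-06 s
dist = c * tof / 2
= 3e8 * 1.357e-06 / 2
= 203.55 m


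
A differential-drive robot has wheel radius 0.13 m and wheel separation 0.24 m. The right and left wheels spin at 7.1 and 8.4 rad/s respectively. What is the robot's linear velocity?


vR = r*wR = 0.13*7.1 = 0.923 m/s
vL = r*wL = 0.13*8.4 = 1.092 m/s
v = (vR+vL)/2 = 1.0075 m/s
omega = (vR-vL)/L = -0.7042 rad/s
linear velocity = 1.0075 m/s


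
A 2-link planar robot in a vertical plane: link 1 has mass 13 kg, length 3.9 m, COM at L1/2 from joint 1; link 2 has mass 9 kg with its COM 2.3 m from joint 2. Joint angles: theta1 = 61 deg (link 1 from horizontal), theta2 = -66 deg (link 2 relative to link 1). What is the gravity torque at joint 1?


Horizontal distance from joint 1 to link-1 COM:
  x_c1 = (L1/2)*cos(t1) = 1.95 * 0.4848 = 0.9454 m
Horizontal distance from joint 1 to link-2 COM:
  x_c2 = L1*cos(t1) + Lc2*cos(t1+t2)
       = 3.9*0.4848 + 2.3*0.9962 = 4.182 m
tau1 = m1*g*x_c1 + m2*g*x_c2
     = 13*9.81*0.9454 + 9*9.81*4.182
     = 120.5642 + 369.2293
     = 489.7934 Nm


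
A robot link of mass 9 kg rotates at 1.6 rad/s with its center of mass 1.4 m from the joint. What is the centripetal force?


F = m * omega^2 * r
= 9 * 1.6^2 * 1.4
= 9 * 2.56 * 1.4
= 32.256 N


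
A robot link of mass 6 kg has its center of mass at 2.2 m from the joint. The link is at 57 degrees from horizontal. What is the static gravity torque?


tau = m*g*L*cos(angle)
= 6 * 9.81 * 2.2 * cos(57 deg)
= 6 * 9.81 * 2.2 * 0.5446
= 70.5264 Nm


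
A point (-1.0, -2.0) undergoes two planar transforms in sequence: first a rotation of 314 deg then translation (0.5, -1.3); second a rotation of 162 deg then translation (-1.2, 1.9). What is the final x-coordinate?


After transform 1:
x1 = cos(314)*-1.0 - sin(314)*-2.0 + 0.5 = -1.6333
y1 = sin(314)*-1.0 + cos(314)*-2.0 + -1.3 = -1.97
After transform 2:
x2 = cos(162)*-1.6333 - sin(162)*-1.97 + -1.2
= 0.9622


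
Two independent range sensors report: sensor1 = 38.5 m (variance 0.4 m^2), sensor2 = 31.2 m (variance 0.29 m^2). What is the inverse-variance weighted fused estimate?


w1 = (1/var1) / (1/var1 + 1/var2)
   = 2.5 / (2.5 + 3.4483) = 0.4203
w2 = 1 - w1 = 0.5797
fused = w1*s1 + w2*s2 = 16.1812 + 18.087
= 34.2681 m


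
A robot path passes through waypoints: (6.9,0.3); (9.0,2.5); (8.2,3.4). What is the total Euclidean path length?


Segment lengths:
  seg1 = sqrt((2.1)^2 + (2.2)^2) = 3.0414
  seg2 = sqrt((-0.8)^2 + (0.9)^2) = 1.2042
Total = 4.2455


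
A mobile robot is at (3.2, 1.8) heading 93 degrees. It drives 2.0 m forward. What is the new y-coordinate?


y_new = y0 + d*sin(theta)
= 1.8 + 2.0*sin(93)
= 1.8 + 1.9973
= 3.7973


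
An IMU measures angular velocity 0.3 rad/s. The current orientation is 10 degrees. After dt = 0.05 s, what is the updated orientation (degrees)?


delta_theta = w * dt = 0.3 * 0.05 = 0.015 rad
= 0.8594 deg
theta_new = 10 + 0.8594 = 10.8594 deg


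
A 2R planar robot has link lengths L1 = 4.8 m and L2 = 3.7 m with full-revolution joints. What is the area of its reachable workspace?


r_max = L1 + L2 = 8.5 m
r_min = |L1 - L2| = 1.1 m
Area = pi*(r_max^2 - r_min^2)
= pi*(72.25 - 1.21)
= pi * 71.04
= 223.1787 m^2


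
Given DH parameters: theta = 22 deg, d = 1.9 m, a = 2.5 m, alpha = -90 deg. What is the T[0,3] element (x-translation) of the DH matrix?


T[0,3] = a * cos(theta)
= 2.5 * cos(22 deg)
= 2.5 * 0.9272
= 2.318


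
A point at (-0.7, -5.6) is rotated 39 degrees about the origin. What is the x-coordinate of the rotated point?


x' = x*cos(theta) - y*sin(theta)
cos(39 deg) = 0.7771, sin(39 deg) = 0.6293
x' = -0.7 * 0.7771 - -5.6 * 0.6293
= -0.544 - -3.5242
= 2.9802


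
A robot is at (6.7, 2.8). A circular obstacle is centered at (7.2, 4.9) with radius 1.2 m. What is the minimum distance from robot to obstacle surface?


center_dist = sqrt((6.7-7.2)^2 + (2.8-4.9)^2)
= sqrt(0.25 + 4.41)
= 2.1587
min_dist = center_dist - radius = 2.1587 - 1.2 = 0.9587 m


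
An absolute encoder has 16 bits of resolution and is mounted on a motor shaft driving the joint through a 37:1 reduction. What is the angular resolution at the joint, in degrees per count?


counts = 2^16 = 65536
effective counts at joint = 65536 * 37 = 2424832
resolution = 360 / 2424832
= 1.4846e-04 deg/count


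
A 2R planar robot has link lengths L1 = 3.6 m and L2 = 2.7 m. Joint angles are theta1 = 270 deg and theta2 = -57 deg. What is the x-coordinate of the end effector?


Convert angles to radians: theta1 = 4.7124, theta2 = -0.9948
x = L1*cos(theta1) + L2*cos(theta1+theta2)
x = -0.0 + -2.2644
x = -2.2644


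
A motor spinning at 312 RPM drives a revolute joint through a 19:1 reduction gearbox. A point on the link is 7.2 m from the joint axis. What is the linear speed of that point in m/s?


omega_motor = 312 * 2*pi/60 = 32.6726 rad/s
omega_joint = omega_motor / 19 = 1.7196 rad/s
v = omega_joint * r = 1.7196 * 7.2
= 12.3812 m/s


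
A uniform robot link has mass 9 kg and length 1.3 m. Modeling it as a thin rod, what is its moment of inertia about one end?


I = (1/3) * m * L^2
= (1/3) * 9 * 1.3^2
= 0.333333 * 9 * 1.69
= 5.07 kg*m^2
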